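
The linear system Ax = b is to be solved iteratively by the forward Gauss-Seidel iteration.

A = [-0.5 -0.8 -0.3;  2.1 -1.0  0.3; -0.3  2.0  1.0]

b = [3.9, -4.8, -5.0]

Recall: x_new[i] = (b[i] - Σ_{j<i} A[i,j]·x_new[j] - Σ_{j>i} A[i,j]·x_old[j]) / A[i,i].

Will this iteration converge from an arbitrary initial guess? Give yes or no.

Diagonal D = diag(-0.5, -1, 1); L, U strict lower/upper.
GS T = -(D+L)⁻¹U: row 0 first, T[0,1] = -(-0.8)/(-0.5) = -1.6000; later rows by forward substitution.
  T[0,:] = [+0.0000 -1.6000 -0.6000]
  T[1,:] = [+0.0000 -3.3600 -0.9600]
  T[2,:] = [+0.0000 +6.2400 +1.7400]
|λ(T)| sorted: 1.5256, 0.0944, 0.0000.
spectral radius ρ = 1.5256; 1.5256 > 1 ⇒ diverges.

no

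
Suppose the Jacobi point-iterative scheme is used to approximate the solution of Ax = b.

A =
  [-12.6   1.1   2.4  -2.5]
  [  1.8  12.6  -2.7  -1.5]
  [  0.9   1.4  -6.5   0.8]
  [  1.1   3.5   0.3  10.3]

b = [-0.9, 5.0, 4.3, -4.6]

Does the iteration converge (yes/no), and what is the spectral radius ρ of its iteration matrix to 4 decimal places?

Let D = diag(-12.6, 12.6, -6.5, 10.3); L, U the strict triangles.
Jacobi: T = -D⁻¹(L+U), T[1,3] = -(-1.5)/(12.6) = +0.1190; T[1,1] = 0.
  T[0,:] = [+0.0000, +0.0873, +0.1905, -0.1984]
  T[1,:] = [-0.1429, +0.0000, +0.2143, +0.1190]
  T[2,:] = [+0.1385, +0.2154, +0.0000, +0.1231]
  T[3,:] = [-0.1068, -0.3398, -0.0291, +0.0000]
moduli |λ_i(T)| = 0.3552, 0.2530, 0.2530, 0.0966.
ρ(T) = max|λ| = 0.3552; 0.3552 < 1 ⇒ converges.

yes, ρ = 0.3552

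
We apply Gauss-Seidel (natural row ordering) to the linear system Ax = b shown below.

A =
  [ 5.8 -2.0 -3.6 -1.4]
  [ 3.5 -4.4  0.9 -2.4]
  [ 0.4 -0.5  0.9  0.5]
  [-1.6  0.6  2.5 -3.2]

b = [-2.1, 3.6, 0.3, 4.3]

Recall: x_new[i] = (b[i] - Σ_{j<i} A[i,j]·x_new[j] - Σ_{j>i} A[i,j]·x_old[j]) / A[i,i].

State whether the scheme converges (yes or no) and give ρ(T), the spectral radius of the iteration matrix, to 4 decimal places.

yes, ρ = 0.9114

Write A = D+L+U with D = diag(5.8, -4.4, 0.9, -3.2).
GS T = -(D+L)⁻¹U: row 0 first, T[0,2] = -(-3.6)/(5.8) = +0.6207; later rows by forward substitution.
  T[0,:] = [+0.0000, +0.3448, +0.6207, +0.2414]
  T[1,:] = [+0.0000, +0.2743, +0.6983, -0.3534]
  T[2,:] = [+0.0000, -0.0009, +0.1121, -0.8592]
  T[3,:] = [+0.0000, -0.1217, -0.0919, -0.8582]
|λ(T)| sorted: 0.9114, 0.4840, 0.0444, 0.0000.
ρ = 0.9114; 0.9114 < 1, so it converges for any x₀.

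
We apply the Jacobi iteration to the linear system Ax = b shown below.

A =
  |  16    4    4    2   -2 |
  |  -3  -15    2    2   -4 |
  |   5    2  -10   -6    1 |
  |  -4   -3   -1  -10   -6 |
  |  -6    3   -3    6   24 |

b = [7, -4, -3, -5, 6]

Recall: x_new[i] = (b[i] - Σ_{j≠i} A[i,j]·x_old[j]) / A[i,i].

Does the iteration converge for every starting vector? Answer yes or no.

yes

A = D + L + U where D = diag(16, -15, -10, -10, 24).
Jacobi: T = -D⁻¹(L+U), T[2,4] = -(1)/(-10) = +0.1000; T[2,2] = 0.
  T[0,:] = [+0.0000 -0.2500 -0.2500 -0.1250 +0.1250]
  T[1,:] = [-0.2000 +0.0000 +0.1333 +0.1333 -0.2667]
  T[2,:] = [+0.5000 +0.2000 +0.0000 -0.6000 +0.1000]
  T[3,:] = [-0.4000 -0.3000 -0.1000 +0.0000 -0.6000]
  T[4,:] = [+0.2500 -0.1250 +0.1250 -0.2500 +0.0000]
eigenvalue magnitudes: 0.5415, 0.3567, 0.3567, 0.1941, 0.0935.
spectral radius ρ = 0.5415; 0.5415 < 1 ⇒ converges.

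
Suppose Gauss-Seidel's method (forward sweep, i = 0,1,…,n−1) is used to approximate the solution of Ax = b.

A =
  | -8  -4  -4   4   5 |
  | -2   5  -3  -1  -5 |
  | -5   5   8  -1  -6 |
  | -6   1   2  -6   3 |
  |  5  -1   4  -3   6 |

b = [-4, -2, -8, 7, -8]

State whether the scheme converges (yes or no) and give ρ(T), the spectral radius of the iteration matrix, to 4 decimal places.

Split A = D + L + U, D = diag(-8, 5, 8, -6, 6).
GS T = -(D+L)⁻¹U: row 0 first, T[0,1] = -(-4)/(-8) = -0.5000; later rows by forward substitution.
  T[0,:] = [+0.0000 -0.5000 -0.5000 +0.5000 +0.6250]
  T[1,:] = [+0.0000 -0.2000 +0.4000 +0.4000 +1.2500]
  T[2,:] = [+0.0000 -0.1875 -0.5625 +0.1875 +0.3594]
  T[3,:] = [+0.0000 +0.4042 +0.3792 -0.3708 +0.2031]
  T[4,:] = [+0.0000 +0.7104 +1.0479 -0.6604 -0.4505]
eigenvalue magnitudes: 1.6719, 0.5482, 0.4195, 0.0406, 0.0000.
ρ(T) = max|λ| = 1.6719; 1.6719 > 1 ⇒ diverges.

no, ρ = 1.6719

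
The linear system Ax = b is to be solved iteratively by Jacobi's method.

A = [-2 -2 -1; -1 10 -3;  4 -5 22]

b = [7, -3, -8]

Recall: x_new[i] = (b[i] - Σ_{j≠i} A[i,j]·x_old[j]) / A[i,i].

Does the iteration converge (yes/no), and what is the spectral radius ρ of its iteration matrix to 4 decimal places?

yes, ρ = 0.4066

Diagonal D = diag(-2, 10, 22); L, U strict lower/upper.
Jacobi T = -D⁻¹(L+U): T[2,0] = -(4)/(22) = -0.1818; T[2,2] = 0.
  T[0,:] = [+0.0000  -1.0000  -0.5000]
  T[1,:] = [+0.1000  +0.0000  +0.3000]
  T[2,:] = [-0.1818  +0.2273  +0.0000]
|λ(T)| sorted: 0.4066, 0.3259, 0.3259.
ρ(T) = max|λ| = 0.4066; 0.4066 < 1: convergent.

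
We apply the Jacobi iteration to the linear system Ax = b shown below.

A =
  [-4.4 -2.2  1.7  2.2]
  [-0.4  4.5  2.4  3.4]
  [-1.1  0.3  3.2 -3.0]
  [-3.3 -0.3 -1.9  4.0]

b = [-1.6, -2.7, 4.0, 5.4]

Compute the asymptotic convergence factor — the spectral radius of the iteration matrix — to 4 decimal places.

Diagonal D = diag(-4.4, 4.5, 3.2, 4); L, U strict lower/upper.
Jacobi: T = -D⁻¹(L+U), T[2,1] = -(0.3)/(3.2) = -0.0938; T[2,2] = 0.
  T[0,:] = [+0.0000, -0.5000, +0.3864, +0.5000]
  T[1,:] = [+0.0889, +0.0000, -0.5333, -0.7556]
  T[2,:] = [+0.3438, -0.0938, +0.0000, +0.9375]
  T[3,:] = [+0.8250, +0.0750, +0.4750, +0.0000]
|λ(T)| sorted: 1.3065, 0.6533, 0.5837, 0.5837.
ρ(T) = max|λ| = 1.3065; 1.3065 > 1: divergent.

1.3065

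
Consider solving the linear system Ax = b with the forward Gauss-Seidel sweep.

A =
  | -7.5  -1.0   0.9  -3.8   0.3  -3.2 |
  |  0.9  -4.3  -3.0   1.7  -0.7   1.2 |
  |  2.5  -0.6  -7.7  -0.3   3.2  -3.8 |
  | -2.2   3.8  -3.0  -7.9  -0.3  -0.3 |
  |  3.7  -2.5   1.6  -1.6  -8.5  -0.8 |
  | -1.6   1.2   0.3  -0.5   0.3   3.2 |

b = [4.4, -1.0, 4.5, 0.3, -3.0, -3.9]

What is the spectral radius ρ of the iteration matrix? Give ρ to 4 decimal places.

Split A = D + L + U, D = diag(-7.5, -4.3, -7.7, -7.9, -8.5, 3.2).
T_GS = -(D+L)⁻¹U: row 0 first, T[0,2] = -(0.9)/(-7.5) = +0.1200; later rows by forward substitution.
  T[0,:] = [+0.0000  -0.1333  +0.1200  -0.5067  +0.0400  -0.4267]
  T[1,:] = [+0.0000  -0.0279  -0.6726  +0.2893  -0.1544  +0.1898]
  T[2,:] = [+0.0000  -0.0411  +0.0914  -0.2260  +0.4406  -0.6468]
  T[3,:] = [+0.0000  +0.0393  -0.3916  +0.3661  -0.2907  +0.4178]
  T[4,:] = [+0.0000  -0.0650  +0.3410  -0.4171  +0.2005  -0.5360]
  T[5,:] = [+0.0000  -0.0401  +0.2105  -0.2443  -0.0276  -0.1083]
moduli |λ_i(T)| = 0.6823, 0.1749, 0.1677, 0.1677, 0.0019, 0.0000.
spectral radius ρ = 0.6823; 0.6823 < 1: convergent.

0.6823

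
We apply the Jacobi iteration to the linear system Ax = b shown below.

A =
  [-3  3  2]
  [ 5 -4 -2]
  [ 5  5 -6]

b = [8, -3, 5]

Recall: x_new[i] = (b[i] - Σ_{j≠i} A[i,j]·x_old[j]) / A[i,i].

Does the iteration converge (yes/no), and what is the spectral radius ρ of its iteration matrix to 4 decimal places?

Split A = D + L + U, D = diag(-3, -4, -6).
T_J = -D⁻¹(L+U): T[2,1] = -(5)/(-6) = +0.8333; T[2,2] = 0.
  T[0,:] = [+0.0000, +1.0000, +0.6667]
  T[1,:] = [+1.2500, +0.0000, -0.5000]
  T[2,:] = [+0.8333, +0.8333, +0.0000]
eigenvalue magnitudes: 1.2680, 1.0617, 0.2063.
spectral radius ρ = 1.2680; 1.2680 > 1: divergent.

no, ρ = 1.2680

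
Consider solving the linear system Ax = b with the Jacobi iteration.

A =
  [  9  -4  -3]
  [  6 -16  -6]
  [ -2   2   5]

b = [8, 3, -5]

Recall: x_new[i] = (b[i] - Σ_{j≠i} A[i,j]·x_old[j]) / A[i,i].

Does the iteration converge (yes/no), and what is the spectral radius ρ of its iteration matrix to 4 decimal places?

Write A = D+L+U with D = diag(9, -16, 5).
Jacobi T = -D⁻¹(L+U): T[2,1] = -(2)/(5) = -0.4000; T[2,2] = 0.
  T[0,:] = [+0.0000, +0.4444, +0.3333]
  T[1,:] = [+0.3750, +0.0000, -0.3750]
  T[2,:] = [+0.4000, -0.4000, +0.0000]
eigenvalue magnitudes: 0.7749, 0.3880, 0.3880.
ρ = 0.7749; 0.7749 < 1 ⇒ converges.

yes, ρ = 0.7749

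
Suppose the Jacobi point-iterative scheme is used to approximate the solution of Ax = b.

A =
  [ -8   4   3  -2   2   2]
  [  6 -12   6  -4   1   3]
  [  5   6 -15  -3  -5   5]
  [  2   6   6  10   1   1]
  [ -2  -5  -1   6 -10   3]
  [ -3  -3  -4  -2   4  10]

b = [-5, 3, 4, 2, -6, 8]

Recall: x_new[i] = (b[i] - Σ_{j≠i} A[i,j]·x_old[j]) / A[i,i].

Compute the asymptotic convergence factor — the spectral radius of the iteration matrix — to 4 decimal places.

1.3775

Diagonal D = diag(-8, -12, -15, 10, -10, 10); L, U strict lower/upper.
Jacobi T = -D⁻¹(L+U): T[4,0] = -(-2)/(-10) = -0.2000; T[4,4] = 0.
  T[0,:] = [+0.0000 +0.5000 +0.3750 -0.2500 +0.2500 +0.2500]
  T[1,:] = [+0.5000 +0.0000 +0.5000 -0.3333 +0.0833 +0.2500]
  T[2,:] = [+0.3333 +0.4000 +0.0000 -0.2000 -0.3333 +0.3333]
  T[3,:] = [-0.2000 -0.6000 -0.6000 +0.0000 -0.1000 -0.1000]
  T[4,:] = [-0.2000 -0.5000 -0.1000 +0.6000 +0.0000 +0.3000]
  T[5,:] = [+0.3000 +0.3000 +0.4000 +0.2000 -0.4000 +0.0000]
|roots of det(T-λI)|: 1.3775, 0.5499, 0.5499, 0.5475, 0.5475, 0.1220.
ρ = 1.3775; 1.3775 > 1 ⇒ diverges.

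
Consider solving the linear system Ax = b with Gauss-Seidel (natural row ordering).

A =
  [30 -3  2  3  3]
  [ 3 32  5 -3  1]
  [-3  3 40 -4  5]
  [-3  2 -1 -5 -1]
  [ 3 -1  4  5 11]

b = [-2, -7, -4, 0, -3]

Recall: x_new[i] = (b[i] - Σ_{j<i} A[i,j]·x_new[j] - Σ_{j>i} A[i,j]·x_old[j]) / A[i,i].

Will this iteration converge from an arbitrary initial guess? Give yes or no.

Let D = diag(30, 32, 40, -5, 11); L, U the strict triangles.
Gauss-Seidel: T = -(D+L)⁻¹U, row 0 first, T[0,3] = -(3)/(30) = -0.1000; later rows by forward substitution.
  T[0,:] = [+0.0000, +0.1000, -0.0667, -0.1000, -0.1000]
  T[1,:] = [+0.0000, -0.0094, -0.1500, +0.1031, -0.0219]
  T[2,:] = [+0.0000, +0.0082, +0.0063, +0.0848, -0.1309]
  T[3,:] = [+0.0000, -0.0654, -0.0212, +0.0843, -0.1226]
  T[4,:] = [+0.0000, -0.0014, +0.0119, -0.0325, +0.1286]
|roots of det(T-λI)|: 0.1582, 0.0977, 0.0977, 0.0564, 0.0000.
spectral radius ρ = 0.1582; 0.1582 < 1: convergent.

yes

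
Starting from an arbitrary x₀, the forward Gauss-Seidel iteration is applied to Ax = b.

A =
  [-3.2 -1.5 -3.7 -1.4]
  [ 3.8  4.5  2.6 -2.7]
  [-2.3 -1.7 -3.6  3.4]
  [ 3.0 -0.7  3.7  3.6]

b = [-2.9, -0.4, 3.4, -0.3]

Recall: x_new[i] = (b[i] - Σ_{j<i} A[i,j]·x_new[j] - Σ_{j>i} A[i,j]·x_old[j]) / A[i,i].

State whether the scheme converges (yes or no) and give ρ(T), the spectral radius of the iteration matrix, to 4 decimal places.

Let D = diag(-3.2, 4.5, -3.6, 3.6); L, U the strict triangles.
Gauss-Seidel: T = -(D+L)⁻¹U, row 0 first, T[0,1] = -(-1.5)/(-3.2) = -0.4688; later rows by forward substitution.
  T[0,:] = [+0.0000 -0.4688 -1.1562 -0.4375]
  T[1,:] = [+0.0000 +0.3958 +0.3986 +0.9694]
  T[2,:] = [+0.0000 +0.1126 +0.5505 +0.7662]
  T[3,:] = [+0.0000 +0.3519 +0.4753 -0.2344]
eigenvalue magnitudes: 1.1940, 0.7274, 0.2454, 0.0000.
ρ = 1.1940; 1.1940 > 1: divergent.

no, ρ = 1.1940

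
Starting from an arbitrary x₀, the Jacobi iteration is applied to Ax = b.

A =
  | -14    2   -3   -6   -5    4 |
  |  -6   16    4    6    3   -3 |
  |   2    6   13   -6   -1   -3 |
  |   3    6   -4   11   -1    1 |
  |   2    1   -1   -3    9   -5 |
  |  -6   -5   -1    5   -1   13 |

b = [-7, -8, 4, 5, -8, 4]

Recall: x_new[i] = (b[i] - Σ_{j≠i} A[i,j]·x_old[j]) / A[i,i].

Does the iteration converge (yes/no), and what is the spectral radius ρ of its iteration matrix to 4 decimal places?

no, ρ = 1.1496

Diagonal D = diag(-14, 16, 13, 11, 9, 13); L, U strict lower/upper.
Jacobi T = -D⁻¹(L+U): T[5,4] = -(-1)/(13) = +0.0769; T[5,5] = 0.
  T[0,:] = [+0.0000 +0.1429 -0.2143 -0.4286 -0.3571 +0.2857]
  T[1,:] = [+0.3750 +0.0000 -0.2500 -0.3750 -0.1875 +0.1875]
  T[2,:] = [-0.1538 -0.4615 +0.0000 +0.4615 +0.0769 +0.2308]
  T[3,:] = [-0.2727 -0.5455 +0.3636 +0.0000 +0.0909 -0.0909]
  T[4,:] = [-0.2222 -0.1111 +0.1111 +0.3333 +0.0000 +0.5556]
  T[5,:] = [+0.4615 +0.3846 +0.0769 -0.3846 +0.0769 +0.0000]
|eigenvalues of T|: 1.1496, 0.7000, 0.4058, 0.4058, 0.3581, 0.0022.
ρ(T) = max|λ| = 1.1496; 1.1496 > 1, so it fails to converge.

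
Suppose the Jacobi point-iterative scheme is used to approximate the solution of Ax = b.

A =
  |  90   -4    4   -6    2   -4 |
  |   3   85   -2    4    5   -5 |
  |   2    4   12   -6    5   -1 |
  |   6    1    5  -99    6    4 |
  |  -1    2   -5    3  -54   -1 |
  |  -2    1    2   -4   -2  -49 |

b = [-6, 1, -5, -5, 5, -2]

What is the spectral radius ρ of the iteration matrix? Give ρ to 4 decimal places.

Diagonal D = diag(90, 85, 12, -99, -54, -49); L, U strict lower/upper.
T_J = -D⁻¹(L+U): T[4,1] = -(2)/(-54) = +0.0370; T[4,4] = 0.
  T[0,:] = [+0.0000 +0.0444 -0.0444 +0.0667 -0.0222 +0.0444]
  T[1,:] = [-0.0353 +0.0000 +0.0235 -0.0471 -0.0588 +0.0588]
  T[2,:] = [-0.1667 -0.3333 +0.0000 +0.5000 -0.4167 +0.0833]
  T[3,:] = [+0.0606 +0.0101 +0.0505 +0.0000 +0.0606 +0.0404]
  T[4,:] = [-0.0185 +0.0370 -0.0926 +0.0556 +0.0000 -0.0185]
  T[5,:] = [-0.0408 +0.0204 +0.0408 -0.0816 -0.0408 +0.0000]
|λ(T)| sorted: 0.3180, 0.1951, 0.1206, 0.1206, 0.0354, 0.0063.
ρ = 0.3180; 0.3180 < 1, so it converges for any x₀.

0.3180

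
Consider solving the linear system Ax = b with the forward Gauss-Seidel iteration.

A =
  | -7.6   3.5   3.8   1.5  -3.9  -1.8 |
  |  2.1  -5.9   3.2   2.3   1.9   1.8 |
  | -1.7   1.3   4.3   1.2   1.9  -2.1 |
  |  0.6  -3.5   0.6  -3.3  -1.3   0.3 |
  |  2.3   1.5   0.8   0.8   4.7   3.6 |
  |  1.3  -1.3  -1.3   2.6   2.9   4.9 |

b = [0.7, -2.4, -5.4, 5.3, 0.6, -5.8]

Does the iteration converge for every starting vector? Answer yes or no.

no

A = D + L + U where D = diag(-7.6, -5.9, 4.3, -3.3, 4.7, 4.9).
GS T = -(D+L)⁻¹U: row 0 first, T[0,3] = -(1.5)/(-7.6) = +0.1974; later rows by forward substitution.
  T[0,:] = [+0.0000  +0.4605  +0.5000  +0.1974  -0.5132  -0.2368]
  T[1,:] = [+0.0000  +0.1639  +0.7203  +0.4601  +0.1394  +0.2208]
  T[2,:] = [+0.0000  +0.1325  -0.0201  -0.3401  -0.6869  +0.3280]
  T[3,:] = [+0.0000  -0.0660  -0.6767  -0.5139  -0.7600  -0.1267]
  T[4,:] = [+0.0000  -0.2890  -0.3560  -0.0980  +0.4529  -0.7548]
  T[5,:] = [+0.0000  +0.1625  +0.6229  +0.3102  +0.1261  +0.7224]
eigenvalue magnitudes: 1.3387, 0.7033, 0.1815, 0.1807, 0.1807, 0.0000.
spectral radius ρ = 1.3387; 1.3387 > 1, so it fails to converge.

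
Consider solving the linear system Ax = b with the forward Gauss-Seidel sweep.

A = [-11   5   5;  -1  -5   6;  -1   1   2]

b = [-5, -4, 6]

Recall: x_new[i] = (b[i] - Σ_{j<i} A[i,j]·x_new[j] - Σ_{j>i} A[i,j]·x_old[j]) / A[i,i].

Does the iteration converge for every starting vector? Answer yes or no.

Diagonal D = diag(-11, -5, 2); L, U strict lower/upper.
GS T = -(D+L)⁻¹U: row 0 first, T[0,1] = -(5)/(-11) = +0.4545; later rows by forward substitution.
  T[0,:] = [+0.0000 +0.4545 +0.4545]
  T[1,:] = [+0.0000 -0.0909 +1.1091]
  T[2,:] = [+0.0000 +0.2727 -0.3273]
|eigenvalues of T|: 0.7716, 0.3534, 0.0000.
ρ(T) = max|λ| = 0.7716; 0.7716 < 1, so it converges for any x₀.

yes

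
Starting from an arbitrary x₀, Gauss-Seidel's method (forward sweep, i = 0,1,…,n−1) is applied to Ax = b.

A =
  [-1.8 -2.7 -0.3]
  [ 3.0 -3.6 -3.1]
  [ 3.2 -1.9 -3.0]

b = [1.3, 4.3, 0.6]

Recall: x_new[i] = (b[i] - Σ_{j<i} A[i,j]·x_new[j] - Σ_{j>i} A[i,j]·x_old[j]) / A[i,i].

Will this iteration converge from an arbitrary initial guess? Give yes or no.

no

Diagonal D = diag(-1.8, -3.6, -3); L, U strict lower/upper.
T_GS = -(D+L)⁻¹U: row 0 first, T[0,2] = -(-0.3)/(-1.8) = -0.1667; later rows by forward substitution.
  T[0,:] = [+0.0000  -1.5000  -0.1667]
  T[1,:] = [+0.0000  -1.2500  -1.0000]
  T[2,:] = [+0.0000  -0.8083  +0.4556]
|roots of det(T-λI)|: 1.6364, 0.8420, 0.0000.
spectral radius ρ = 1.6364; 1.6364 > 1, so it fails to converge.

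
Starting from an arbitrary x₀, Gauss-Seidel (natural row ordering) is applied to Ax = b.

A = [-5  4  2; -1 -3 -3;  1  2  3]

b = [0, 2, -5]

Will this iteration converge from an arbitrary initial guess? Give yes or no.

Let D = diag(-5, -3, 3); L, U the strict triangles.
T_GS = -(D+L)⁻¹U: row 0 first, T[0,2] = -(2)/(-5) = +0.4000; later rows by forward substitution.
  T[0,:] = [+0.0000 +0.8000 +0.4000]
  T[1,:] = [+0.0000 -0.2667 -1.1333]
  T[2,:] = [+0.0000 -0.0889 +0.6222]
|eigenvalues of T|: 0.7239, 0.3684, 0.0000.
ρ(T) = max|λ| = 0.7239; 0.7239 < 1, so it converges for any x₀.

yes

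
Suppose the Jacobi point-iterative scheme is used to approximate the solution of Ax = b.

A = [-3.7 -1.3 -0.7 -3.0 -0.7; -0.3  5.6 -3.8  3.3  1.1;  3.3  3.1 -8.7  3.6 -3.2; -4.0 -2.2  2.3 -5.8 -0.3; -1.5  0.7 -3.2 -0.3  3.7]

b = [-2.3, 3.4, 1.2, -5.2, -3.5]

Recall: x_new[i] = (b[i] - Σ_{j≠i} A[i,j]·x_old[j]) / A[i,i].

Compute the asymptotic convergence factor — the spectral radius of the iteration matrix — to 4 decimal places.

Diagonal D = diag(-3.7, 5.6, -8.7, -5.8, 3.7); L, U strict lower/upper.
T_J = -D⁻¹(L+U): T[0,3] = -(-3)/(-3.7) = -0.8108; T[0,0] = 0.
  T[0,:] = [+0.0000  -0.3514  -0.1892  -0.8108  -0.1892]
  T[1,:] = [+0.0536  +0.0000  +0.6786  -0.5893  -0.1964]
  T[2,:] = [+0.3793  +0.3563  +0.0000  +0.4138  -0.3678]
  T[3,:] = [-0.6897  -0.3793  +0.3966  +0.0000  -0.0517]
  T[4,:] = [+0.4054  -0.1892  +0.8649  +0.0811  +0.0000]
eigenvalue magnitudes: 1.2404, 0.7196, 0.6354, 0.6354, 0.4700.
ρ = 1.2404; 1.2404 > 1: divergent.

1.2404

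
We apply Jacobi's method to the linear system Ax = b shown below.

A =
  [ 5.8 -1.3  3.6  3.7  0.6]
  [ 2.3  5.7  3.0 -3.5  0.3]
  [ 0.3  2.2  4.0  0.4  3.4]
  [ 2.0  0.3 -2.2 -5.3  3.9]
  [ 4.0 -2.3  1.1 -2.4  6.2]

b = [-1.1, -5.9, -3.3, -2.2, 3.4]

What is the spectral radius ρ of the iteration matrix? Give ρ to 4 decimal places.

Split A = D + L + U, D = diag(5.8, 5.7, 4, -5.3, 6.2).
T_J = -D⁻¹(L+U): T[3,4] = -(3.9)/(-5.3) = +0.7358; T[3,3] = 0.
  T[0,:] = [+0.0000 +0.2241 -0.6207 -0.6379 -0.1034]
  T[1,:] = [-0.4035 +0.0000 -0.5263 +0.6140 -0.0526]
  T[2,:] = [-0.0750 -0.5500 +0.0000 -0.1000 -0.8500]
  T[3,:] = [+0.3774 +0.0566 -0.4151 +0.0000 +0.7358]
  T[4,:] = [-0.6452 +0.3710 -0.1774 +0.3871 +0.0000]
moduli |λ_i(T)| = 1.1303, 0.7665, 0.7003, 0.7003, 0.1162.
spectral radius ρ = 1.1303; 1.1303 > 1 ⇒ diverges.

1.1303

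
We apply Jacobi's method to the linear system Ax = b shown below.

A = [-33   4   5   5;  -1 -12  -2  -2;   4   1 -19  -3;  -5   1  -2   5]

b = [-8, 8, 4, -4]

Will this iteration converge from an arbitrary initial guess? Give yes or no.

yes

Let D = diag(-33, -12, -19, 5); L, U the strict triangles.
T_J = -D⁻¹(L+U): T[3,2] = -(-2)/(5) = +0.4000; T[3,3] = 0.
  T[0,:] = [+0.0000, +0.1212, +0.1515, +0.1515]
  T[1,:] = [-0.0833, +0.0000, -0.1667, -0.1667]
  T[2,:] = [+0.2105, +0.0526, +0.0000, -0.1579]
  T[3,:] = [+1.0000, -0.2000, +0.4000, +0.0000]
|roots of det(T-λI)|: 0.4745, 0.2973, 0.2973, 0.0044.
ρ(T) = max|λ| = 0.4745; 0.4745 < 1 ⇒ converges.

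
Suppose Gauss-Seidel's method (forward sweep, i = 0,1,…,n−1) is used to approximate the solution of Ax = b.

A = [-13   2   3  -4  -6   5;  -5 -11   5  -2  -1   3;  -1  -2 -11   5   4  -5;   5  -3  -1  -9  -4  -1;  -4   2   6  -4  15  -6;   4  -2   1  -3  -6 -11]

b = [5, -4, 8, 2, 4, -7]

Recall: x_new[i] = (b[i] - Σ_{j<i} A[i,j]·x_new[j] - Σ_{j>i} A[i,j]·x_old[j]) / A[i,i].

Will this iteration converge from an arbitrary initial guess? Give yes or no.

Diagonal D = diag(-13, -11, -11, -9, 15, -11); L, U strict lower/upper.
GS T = -(D+L)⁻¹U: row 0 first, T[0,4] = -(-6)/(-13) = -0.4615; later rows by forward substitution.
  T[0,:] = [+0.0000 +0.1538 +0.2308 -0.3077 -0.4615 +0.3846]
  T[1,:] = [+0.0000 -0.0699 +0.3497 -0.0420 +0.1189 +0.0979]
  T[2,:] = [+0.0000 -0.0013 -0.0846 +0.4901 +0.3840 -0.5073]
  T[3,:] = [+0.0000 +0.1089 +0.0210 -0.2114 -0.7831 +0.1263]
  T[4,:] = [+0.0000 +0.0799 +0.0544 -0.3289 -0.5014 +0.7261]
  T[5,:] = [+0.0000 -0.0047 -0.0227 +0.1774 +0.3325 -0.3546]
|roots of det(T-λI)|: 1.2249, 0.2048, 0.2048, 0.2000, 0.2000, 0.0000.
ρ(T) = max|λ| = 1.2249; 1.2249 > 1 ⇒ diverges.

no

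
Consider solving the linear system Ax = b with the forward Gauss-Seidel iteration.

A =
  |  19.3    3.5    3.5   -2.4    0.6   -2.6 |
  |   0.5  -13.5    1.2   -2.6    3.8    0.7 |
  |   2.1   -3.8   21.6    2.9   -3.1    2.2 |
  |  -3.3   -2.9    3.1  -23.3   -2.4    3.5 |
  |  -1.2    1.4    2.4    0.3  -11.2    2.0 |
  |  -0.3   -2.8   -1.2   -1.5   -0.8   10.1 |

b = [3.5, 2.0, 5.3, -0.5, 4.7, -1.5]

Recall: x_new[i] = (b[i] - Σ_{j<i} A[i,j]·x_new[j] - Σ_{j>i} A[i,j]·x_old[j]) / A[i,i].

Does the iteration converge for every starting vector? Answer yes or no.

yes

Write A = D+L+U with D = diag(19.3, -13.5, 21.6, -23.3, -11.2, 10.1).
T_GS = -(D+L)⁻¹U: row 0 first, T[0,4] = -(0.6)/(19.3) = -0.0311; later rows by forward substitution.
  T[0,:] = [+0.0000 -0.1813 -0.1813 +0.1244 -0.0311 +0.1347]
  T[1,:] = [+0.0000 -0.0067 +0.0822 -0.1880 +0.2803 +0.0568]
  T[2,:] = [+0.0000 +0.0164 +0.0321 -0.1794 +0.1959 -0.1049]
  T[3,:] = [+0.0000 +0.0287 +0.0197 -0.0181 -0.1074 +0.1101]
  T[4,:] = [+0.0000 +0.0229 +0.0371 -0.0758 +0.0775 +0.1517]
  T[5,:] = [+0.0000 +0.0008 +0.0271 -0.0784 +0.0902 +0.0357]
|eigenvalues of T|: 0.2241, 0.0904, 0.0904, 0.0431, 0.0150, 0.0000.
spectral radius ρ = 0.2241; 0.2241 < 1 ⇒ converges.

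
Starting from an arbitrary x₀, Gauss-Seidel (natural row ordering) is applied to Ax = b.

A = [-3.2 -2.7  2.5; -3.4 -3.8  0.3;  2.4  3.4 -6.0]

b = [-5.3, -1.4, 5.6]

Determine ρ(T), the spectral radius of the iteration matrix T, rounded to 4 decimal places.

0.6767

Diagonal D = diag(-3.2, -3.8, -6); L, U strict lower/upper.
GS T = -(D+L)⁻¹U: row 0 first, T[0,1] = -(-2.7)/(-3.2) = -0.8438; later rows by forward substitution.
  T[0,:] = [+0.0000  -0.8438  +0.7812]
  T[1,:] = [+0.0000  +0.7549  -0.6201]
  T[2,:] = [+0.0000  +0.0903  -0.0389]
moduli |λ_i(T)| = 0.6767, 0.0394, 0.0000.
ρ = 0.6767; 0.6767 < 1: convergent.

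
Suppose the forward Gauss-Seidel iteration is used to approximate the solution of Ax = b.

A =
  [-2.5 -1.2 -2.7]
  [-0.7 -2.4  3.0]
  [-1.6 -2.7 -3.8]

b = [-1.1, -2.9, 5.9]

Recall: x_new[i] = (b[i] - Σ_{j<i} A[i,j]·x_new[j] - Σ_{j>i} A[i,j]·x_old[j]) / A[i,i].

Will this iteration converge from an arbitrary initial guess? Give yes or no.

Split A = D + L + U, D = diag(-2.5, -2.4, -3.8).
Gauss-Seidel: T = -(D+L)⁻¹U, row 0 first, T[0,1] = -(-1.2)/(-2.5) = -0.4800; later rows by forward substitution.
  T[0,:] = [+0.0000 -0.4800 -1.0800]
  T[1,:] = [+0.0000 +0.1400 +1.5650]
  T[2,:] = [+0.0000 +0.1026 -0.6572]
eigenvalue magnitudes: 0.8239, 0.3066, 0.0000.
spectral radius ρ = 0.8239; 0.8239 < 1, so it converges for any x₀.

yes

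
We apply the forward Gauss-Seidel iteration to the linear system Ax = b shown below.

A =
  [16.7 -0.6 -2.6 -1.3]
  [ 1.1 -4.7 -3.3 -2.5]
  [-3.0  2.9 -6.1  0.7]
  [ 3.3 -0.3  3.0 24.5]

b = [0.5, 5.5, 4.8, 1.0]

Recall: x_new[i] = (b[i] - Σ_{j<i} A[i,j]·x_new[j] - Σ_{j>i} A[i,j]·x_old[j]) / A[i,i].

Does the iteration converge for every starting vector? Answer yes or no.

yes

Write A = D+L+U with D = diag(16.7, -4.7, -6.1, 24.5).
T_GS = -(D+L)⁻¹U: row 0 first, T[0,1] = -(-0.6)/(16.7) = +0.0359; later rows by forward substitution.
  T[0,:] = [+0.0000, +0.0359, +0.1557, +0.0778]
  T[1,:] = [+0.0000, +0.0084, -0.6657, -0.5137]
  T[2,:] = [+0.0000, -0.0137, -0.3930, -0.1677]
  T[3,:] = [+0.0000, -0.0031, +0.0190, +0.0038]
moduli |λ_i(T)| = 0.4085, 0.0477, 0.0200, 0.0000.
ρ(T) = max|λ| = 0.4085; 0.4085 < 1 ⇒ converges.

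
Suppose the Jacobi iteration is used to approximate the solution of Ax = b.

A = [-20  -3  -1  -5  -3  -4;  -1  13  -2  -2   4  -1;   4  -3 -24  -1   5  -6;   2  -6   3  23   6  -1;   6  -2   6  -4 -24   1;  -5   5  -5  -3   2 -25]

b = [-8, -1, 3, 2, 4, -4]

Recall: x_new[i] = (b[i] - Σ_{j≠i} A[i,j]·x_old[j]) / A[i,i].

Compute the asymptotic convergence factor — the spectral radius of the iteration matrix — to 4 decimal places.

Write A = D+L+U with D = diag(-20, 13, -24, 23, -24, -25).
Jacobi T = -D⁻¹(L+U): T[1,4] = -(4)/(13) = -0.3077; T[1,1] = 0.
  T[0,:] = [+0.0000  -0.1500  -0.0500  -0.2500  -0.1500  -0.2000]
  T[1,:] = [+0.0769  +0.0000  +0.1538  +0.1538  -0.3077  +0.0769]
  T[2,:] = [+0.1667  -0.1250  +0.0000  -0.0417  +0.2083  -0.2500]
  T[3,:] = [-0.0870  +0.2609  -0.1304  +0.0000  -0.2609  +0.0435]
  T[4,:] = [+0.2500  -0.0833  +0.2500  -0.1667  +0.0000  +0.0417]
  T[5,:] = [-0.2000  +0.2000  -0.2000  -0.1200  +0.0800  +0.0000]
moduli |λ_i(T)| = 0.5432, 0.4261, 0.1851, 0.1851, 0.1439, 0.1439.
ρ(T) = max|λ| = 0.5432; 0.5432 < 1, so it converges for any x₀.

0.5432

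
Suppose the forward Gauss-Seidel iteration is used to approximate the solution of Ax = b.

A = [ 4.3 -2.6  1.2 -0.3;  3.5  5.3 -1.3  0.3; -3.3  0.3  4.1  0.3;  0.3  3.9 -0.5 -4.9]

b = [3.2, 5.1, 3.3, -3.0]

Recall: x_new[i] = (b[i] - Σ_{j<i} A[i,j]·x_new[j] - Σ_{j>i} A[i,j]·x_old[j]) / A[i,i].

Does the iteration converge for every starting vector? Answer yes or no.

Let D = diag(4.3, 5.3, 4.1, -4.9); L, U the strict triangles.
T_GS = -(D+L)⁻¹U: row 0 first, T[0,2] = -(1.2)/(4.3) = -0.2791; later rows by forward substitution.
  T[0,:] = [+0.0000 +0.6047 -0.2791 +0.0698]
  T[1,:] = [+0.0000 -0.3993 +0.4296 -0.1027]
  T[2,:] = [+0.0000 +0.5159 -0.2560 -0.0095]
  T[3,:] = [+0.0000 -0.3334 +0.3509 -0.0765]
|roots of det(T-λI)|: 0.8505, 0.1117, 0.0070, 0.0000.
spectral radius ρ = 0.8505; 0.8505 < 1, so it converges for any x₀.

yes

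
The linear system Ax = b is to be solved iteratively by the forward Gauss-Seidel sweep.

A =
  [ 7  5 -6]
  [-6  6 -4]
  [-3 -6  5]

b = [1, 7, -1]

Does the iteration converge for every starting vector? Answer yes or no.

Write A = D+L+U with D = diag(7, 6, 5).
Gauss-Seidel: T = -(D+L)⁻¹U, row 0 first, T[0,1] = -(5)/(7) = -0.7143; later rows by forward substitution.
  T[0,:] = [+0.0000 -0.7143 +0.8571]
  T[1,:] = [+0.0000 -0.7143 +1.5238]
  T[2,:] = [+0.0000 -1.2857 +2.3429]
eigenvalue magnitudes: 1.4286, 0.2000, 0.0000.
ρ(T) = max|λ| = 1.4286; 1.4286 > 1 ⇒ diverges.

no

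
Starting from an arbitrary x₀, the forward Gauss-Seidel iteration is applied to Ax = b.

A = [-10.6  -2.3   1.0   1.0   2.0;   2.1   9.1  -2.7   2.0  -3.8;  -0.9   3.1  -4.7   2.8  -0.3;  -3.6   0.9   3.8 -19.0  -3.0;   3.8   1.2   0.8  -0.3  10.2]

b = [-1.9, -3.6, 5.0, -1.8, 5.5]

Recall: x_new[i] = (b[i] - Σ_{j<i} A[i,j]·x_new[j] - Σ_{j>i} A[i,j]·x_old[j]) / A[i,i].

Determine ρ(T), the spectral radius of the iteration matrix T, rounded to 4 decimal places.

0.3181

Write A = D+L+U with D = diag(-10.6, 9.1, -4.7, -19, 10.2).
GS T = -(D+L)⁻¹U: row 0 first, T[0,3] = -(1)/(-10.6) = +0.0943; later rows by forward substitution.
  T[0,:] = [+0.0000, -0.2170, +0.0943, +0.0943, +0.1887]
  T[1,:] = [+0.0000, +0.0501, +0.2749, -0.2416, +0.3740]
  T[2,:] = [+0.0000, +0.0746, +0.1633, +0.4184, +0.1467]
  T[3,:] = [+0.0000, +0.0584, +0.0278, +0.0544, -0.1466]
  T[4,:] = [+0.0000, +0.0708, -0.0795, -0.0379, -0.1301]
|eigenvalues of T|: 0.3181, 0.2233, 0.2233, 0.1423, 0.0000.
ρ(T) = max|λ| = 0.3181; 0.3181 < 1, so it converges for any x₀.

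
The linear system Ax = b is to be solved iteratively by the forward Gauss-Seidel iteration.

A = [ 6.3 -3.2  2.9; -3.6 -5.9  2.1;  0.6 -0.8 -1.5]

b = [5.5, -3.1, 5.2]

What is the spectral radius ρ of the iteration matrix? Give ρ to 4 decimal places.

Write A = D+L+U with D = diag(6.3, -5.9, -1.5).
GS T = -(D+L)⁻¹U: row 0 first, T[0,2] = -(2.9)/(6.3) = -0.4603; later rows by forward substitution.
  T[0,:] = [+0.0000, +0.5079, -0.4603]
  T[1,:] = [+0.0000, -0.3099, +0.6368]
  T[2,:] = [+0.0000, +0.3685, -0.5238]
moduli |λ_i(T)| = 0.9129, 0.0792, 0.0000.
ρ = 0.9129; 0.9129 < 1, so it converges for any x₀.

0.9129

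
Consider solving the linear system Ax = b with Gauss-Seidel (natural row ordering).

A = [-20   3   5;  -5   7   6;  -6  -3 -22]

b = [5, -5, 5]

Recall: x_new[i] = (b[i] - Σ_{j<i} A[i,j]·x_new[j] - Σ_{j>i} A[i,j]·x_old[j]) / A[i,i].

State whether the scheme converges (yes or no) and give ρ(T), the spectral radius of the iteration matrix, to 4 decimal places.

yes, ρ = 0.2642

Let D = diag(-20, 7, -22); L, U the strict triangles.
T_GS = -(D+L)⁻¹U: row 0 first, T[0,2] = -(5)/(-20) = +0.2500; later rows by forward substitution.
  T[0,:] = [+0.0000, +0.1500, +0.2500]
  T[1,:] = [+0.0000, +0.1071, -0.6786]
  T[2,:] = [+0.0000, -0.0555, +0.0244]
|λ(T)| sorted: 0.2642, 0.1327, 0.0000.
spectral radius ρ = 0.2642; 0.2642 < 1: convergent.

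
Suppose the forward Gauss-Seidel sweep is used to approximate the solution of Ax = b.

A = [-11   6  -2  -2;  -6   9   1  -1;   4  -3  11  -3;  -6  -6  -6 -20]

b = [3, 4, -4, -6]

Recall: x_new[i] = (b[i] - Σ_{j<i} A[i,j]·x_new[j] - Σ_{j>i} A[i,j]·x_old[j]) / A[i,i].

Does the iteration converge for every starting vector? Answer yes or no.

Write A = D+L+U with D = diag(-11, 9, 11, -20).
Gauss-Seidel: T = -(D+L)⁻¹U, row 0 first, T[0,1] = -(6)/(-11) = +0.5455; later rows by forward substitution.
  T[0,:] = [+0.0000 +0.5455 -0.1818 -0.1818]
  T[1,:] = [+0.0000 +0.3636 -0.2323 -0.0101]
  T[2,:] = [+0.0000 -0.0992 +0.0028 +0.3361]
  T[3,:] = [+0.0000 -0.2430 +0.1234 -0.0433]
|eigenvalues of T|: 0.5047, 0.0991, 0.0991, 0.0000.
ρ(T) = max|λ| = 0.5047; 0.5047 < 1: convergent.

yes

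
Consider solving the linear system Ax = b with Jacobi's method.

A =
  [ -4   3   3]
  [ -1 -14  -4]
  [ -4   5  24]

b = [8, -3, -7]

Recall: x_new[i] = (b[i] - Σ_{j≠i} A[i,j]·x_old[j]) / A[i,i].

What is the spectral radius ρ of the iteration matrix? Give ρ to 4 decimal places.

0.4332

A = D + L + U where D = diag(-4, -14, 24).
Jacobi: T = -D⁻¹(L+U), T[2,1] = -(5)/(24) = -0.2083; T[2,2] = 0.
  T[0,:] = [+0.0000 +0.7500 +0.7500]
  T[1,:] = [-0.0714 +0.0000 -0.2857]
  T[2,:] = [+0.1667 -0.2083 +0.0000]
|eigenvalues of T|: 0.4332, 0.2381, 0.2381.
ρ(T) = max|λ| = 0.4332; 0.4332 < 1, so it converges for any x₀.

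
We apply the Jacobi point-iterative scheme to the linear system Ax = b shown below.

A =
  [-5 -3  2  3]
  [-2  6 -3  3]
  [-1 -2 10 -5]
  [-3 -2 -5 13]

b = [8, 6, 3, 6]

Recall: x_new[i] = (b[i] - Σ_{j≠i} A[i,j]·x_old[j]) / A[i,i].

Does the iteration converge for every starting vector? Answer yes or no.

Write A = D+L+U with D = diag(-5, 6, 10, 13).
T_J = -D⁻¹(L+U): T[0,3] = -(3)/(-5) = +0.6000; T[0,0] = 0.
  T[0,:] = [+0.0000  -0.6000  +0.4000  +0.6000]
  T[1,:] = [+0.3333  +0.0000  +0.5000  -0.5000]
  T[2,:] = [+0.1000  +0.2000  +0.0000  +0.5000]
  T[3,:] = [+0.2308  +0.1538  +0.3846  +0.0000]
moduli |λ_i(T)| = 0.6964, 0.4420, 0.4420, 0.1885.
ρ(T) = max|λ| = 0.6964; 0.6964 < 1 ⇒ converges.

yes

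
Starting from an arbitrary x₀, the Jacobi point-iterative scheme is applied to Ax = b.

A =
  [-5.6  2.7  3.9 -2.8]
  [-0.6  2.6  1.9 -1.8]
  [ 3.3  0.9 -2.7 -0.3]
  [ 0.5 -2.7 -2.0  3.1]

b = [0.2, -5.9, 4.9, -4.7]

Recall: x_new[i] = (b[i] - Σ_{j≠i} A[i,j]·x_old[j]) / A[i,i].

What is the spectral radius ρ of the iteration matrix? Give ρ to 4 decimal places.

A = D + L + U where D = diag(-5.6, 2.6, -2.7, 3.1).
Jacobi: T = -D⁻¹(L+U), T[2,1] = -(0.9)/(-2.7) = +0.3333; T[2,2] = 0.
  T[0,:] = [+0.0000 +0.4821 +0.6964 -0.5000]
  T[1,:] = [+0.2308 +0.0000 -0.7308 +0.6923]
  T[2,:] = [+1.2222 +0.3333 +0.0000 -0.1111]
  T[3,:] = [-0.1613 +0.8710 +0.6452 +0.0000]
|roots of det(T-λI)|: 1.3732, 0.7643, 0.3610, 0.2479.
ρ = 1.3732; 1.3732 > 1: divergent.

1.3732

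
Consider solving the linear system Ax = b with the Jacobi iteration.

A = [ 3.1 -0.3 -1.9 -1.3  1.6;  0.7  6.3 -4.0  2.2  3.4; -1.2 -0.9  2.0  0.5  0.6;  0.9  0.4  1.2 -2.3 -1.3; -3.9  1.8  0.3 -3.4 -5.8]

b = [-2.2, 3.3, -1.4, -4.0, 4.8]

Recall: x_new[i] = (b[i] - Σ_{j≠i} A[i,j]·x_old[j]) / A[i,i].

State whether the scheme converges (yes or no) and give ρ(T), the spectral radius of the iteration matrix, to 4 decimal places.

no, ρ = 1.2700

Let D = diag(3.1, 6.3, 2, -2.3, -5.8); L, U the strict triangles.
T_J = -D⁻¹(L+U): T[4,3] = -(-3.4)/(-5.8) = -0.5862; T[4,4] = 0.
  T[0,:] = [+0.0000 +0.0968 +0.6129 +0.4194 -0.5161]
  T[1,:] = [-0.1111 +0.0000 +0.6349 -0.3492 -0.5397]
  T[2,:] = [+0.6000 +0.4500 +0.0000 -0.2500 -0.3000]
  T[3,:] = [+0.3913 +0.1739 +0.5217 +0.0000 -0.5652]
  T[4,:] = [-0.6724 +0.3103 +0.0517 -0.5862 +0.0000]
|λ(T)| sorted: 1.2700, 0.8018, 0.3112, 0.3112, 0.0753.
spectral radius ρ = 1.2700; 1.2700 > 1: divergent.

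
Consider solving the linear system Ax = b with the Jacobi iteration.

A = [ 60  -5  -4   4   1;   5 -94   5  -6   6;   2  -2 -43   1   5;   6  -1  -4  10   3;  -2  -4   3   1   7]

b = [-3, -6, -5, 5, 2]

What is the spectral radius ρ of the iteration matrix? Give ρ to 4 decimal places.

Diagonal D = diag(60, -94, -43, 10, 7); L, U strict lower/upper.
Jacobi: T = -D⁻¹(L+U), T[4,3] = -(1)/(7) = -0.1429; T[4,4] = 0.
  T[0,:] = [+0.0000  +0.0833  +0.0667  -0.0667  -0.0167]
  T[1,:] = [+0.0532  +0.0000  +0.0532  -0.0638  +0.0638]
  T[2,:] = [+0.0465  -0.0465  +0.0000  +0.0233  +0.1163]
  T[3,:] = [-0.6000  +0.1000  +0.4000  +0.0000  -0.3000]
  T[4,:] = [+0.2857  +0.5714  -0.4286  -0.1429  +0.0000]
|λ(T)| sorted: 0.3504, 0.2721, 0.2721, 0.0568, 0.0568.
ρ(T) = max|λ| = 0.3504; 0.3504 < 1: convergent.

0.3504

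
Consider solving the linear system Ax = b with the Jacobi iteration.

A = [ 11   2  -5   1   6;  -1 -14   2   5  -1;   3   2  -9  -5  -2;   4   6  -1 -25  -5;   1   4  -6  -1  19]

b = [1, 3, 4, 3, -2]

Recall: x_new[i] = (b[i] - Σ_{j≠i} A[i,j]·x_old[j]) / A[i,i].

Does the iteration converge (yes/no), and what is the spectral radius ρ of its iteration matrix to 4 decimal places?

Split A = D + L + U, D = diag(11, -14, -9, -25, 19).
Jacobi: T = -D⁻¹(L+U), T[1,0] = -(-1)/(-14) = -0.0714; T[1,1] = 0.
  T[0,:] = [+0.0000 -0.1818 +0.4545 -0.0909 -0.5455]
  T[1,:] = [-0.0714 +0.0000 +0.1429 +0.3571 -0.0714]
  T[2,:] = [+0.3333 +0.2222 +0.0000 -0.5556 -0.2222]
  T[3,:] = [+0.1600 +0.2400 -0.0400 +0.0000 -0.2000]
  T[4,:] = [-0.0526 -0.2105 +0.3158 +0.0526 +0.0000]
moduli |λ_i(T)| = 0.6747, 0.3798, 0.2955, 0.2955, 0.0113.
ρ(T) = max|λ| = 0.6747; 0.6747 < 1 ⇒ converges.

yes, ρ = 0.6747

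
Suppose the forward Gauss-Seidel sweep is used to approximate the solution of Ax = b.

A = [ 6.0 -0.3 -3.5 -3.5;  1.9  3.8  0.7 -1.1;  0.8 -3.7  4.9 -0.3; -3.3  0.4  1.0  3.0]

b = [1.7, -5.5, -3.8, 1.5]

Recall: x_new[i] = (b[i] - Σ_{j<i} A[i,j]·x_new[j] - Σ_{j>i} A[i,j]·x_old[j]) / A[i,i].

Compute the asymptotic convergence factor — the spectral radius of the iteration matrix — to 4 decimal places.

0.6266

Diagonal D = diag(6, 3.8, 4.9, 3); L, U strict lower/upper.
Gauss-Seidel: T = -(D+L)⁻¹U, row 0 first, T[0,2] = -(-3.5)/(6) = +0.5833; later rows by forward substitution.
  T[0,:] = [+0.0000 +0.0500 +0.5833 +0.5833]
  T[1,:] = [+0.0000 -0.0250 -0.4759 -0.0022]
  T[2,:] = [+0.0000 -0.0270 -0.4546 -0.0357]
  T[3,:] = [+0.0000 +0.0673 +0.8566 +0.6538]
eigenvalue magnitudes: 0.6266, 0.4545, 0.0022, 0.0000.
spectral radius ρ = 0.6266; 0.6266 < 1, so it converges for any x₀.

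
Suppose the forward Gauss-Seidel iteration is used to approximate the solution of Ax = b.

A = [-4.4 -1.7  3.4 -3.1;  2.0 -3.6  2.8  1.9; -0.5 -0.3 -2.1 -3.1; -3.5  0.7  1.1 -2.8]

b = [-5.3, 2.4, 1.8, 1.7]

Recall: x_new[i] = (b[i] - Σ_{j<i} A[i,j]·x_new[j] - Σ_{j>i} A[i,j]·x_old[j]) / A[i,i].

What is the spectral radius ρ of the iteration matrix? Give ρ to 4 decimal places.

Let D = diag(-4.4, -3.6, -2.1, -2.8); L, U the strict triangles.
GS T = -(D+L)⁻¹U: row 0 first, T[0,2] = -(3.4)/(-4.4) = +0.7727; later rows by forward substitution.
  T[0,:] = [+0.0000, -0.3864, +0.7727, -0.7045]
  T[1,:] = [+0.0000, -0.2146, +1.2071, +0.1364]
  T[2,:] = [+0.0000, +0.1227, -0.3564, -1.3279]
  T[3,:] = [+0.0000, +0.4775, -0.8042, +0.3931]
|λ(T)| sorted: 1.4389, 0.7406, 0.5204, 0.0000.
ρ(T) = max|λ| = 1.4389; 1.4389 > 1, so it fails to converge.

1.4389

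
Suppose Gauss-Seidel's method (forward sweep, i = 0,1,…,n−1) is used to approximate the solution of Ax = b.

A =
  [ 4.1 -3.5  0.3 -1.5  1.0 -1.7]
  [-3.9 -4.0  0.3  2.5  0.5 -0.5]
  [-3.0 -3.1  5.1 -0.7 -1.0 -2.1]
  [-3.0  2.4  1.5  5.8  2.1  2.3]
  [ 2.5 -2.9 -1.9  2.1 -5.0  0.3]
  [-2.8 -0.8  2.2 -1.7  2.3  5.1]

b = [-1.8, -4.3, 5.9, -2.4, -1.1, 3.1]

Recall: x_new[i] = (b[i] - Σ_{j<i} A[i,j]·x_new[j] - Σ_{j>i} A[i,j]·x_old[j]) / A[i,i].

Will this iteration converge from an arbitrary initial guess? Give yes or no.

A = D + L + U where D = diag(4.1, -4, 5.1, 5.8, -5, 5.1).
T_GS = -(D+L)⁻¹U: row 0 first, T[0,3] = -(-1.5)/(4.1) = +0.3659; later rows by forward substitution.
  T[0,:] = [+0.0000, +0.8537, -0.0732, +0.3659, -0.2439, +0.4146]
  T[1,:] = [+0.0000, -0.8323, +0.1463, +0.2683, +0.3628, -0.5293]
  T[2,:] = [+0.0000, -0.0038, +0.0459, +0.5155, +0.2731, +0.3340]
  T[3,:] = [+0.0000, +0.7869, -0.1103, -0.0551, -0.7090, -0.0494]
  T[4,:] = [+0.0000, +1.2415, -0.1852, -0.1917, -0.7339, +0.4266]
  T[5,:] = [+0.0000, +0.0422, +0.0098, +0.0887, -0.1002, -0.2083]
|λ(T)| sorted: 1.5821, 0.1838, 0.0836, 0.0836, 0.0516, 0.0000.
ρ(T) = max|λ| = 1.5821; 1.5821 > 1 ⇒ diverges.

no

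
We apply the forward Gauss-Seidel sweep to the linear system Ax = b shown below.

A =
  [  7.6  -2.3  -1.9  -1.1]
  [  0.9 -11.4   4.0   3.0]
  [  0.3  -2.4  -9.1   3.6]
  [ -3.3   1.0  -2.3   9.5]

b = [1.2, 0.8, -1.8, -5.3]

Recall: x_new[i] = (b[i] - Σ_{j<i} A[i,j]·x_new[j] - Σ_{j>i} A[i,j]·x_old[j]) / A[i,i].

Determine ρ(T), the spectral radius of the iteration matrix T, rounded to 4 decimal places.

0.3221

A = D + L + U where D = diag(7.6, -11.4, -9.1, 9.5).
T_GS = -(D+L)⁻¹U: row 0 first, T[0,3] = -(-1.1)/(7.6) = +0.1447; later rows by forward substitution.
  T[0,:] = [+0.0000, +0.3026, +0.2500, +0.1447]
  T[1,:] = [+0.0000, +0.0239, +0.3706, +0.2746]
  T[2,:] = [+0.0000, +0.0037, -0.0895, +0.3280]
  T[3,:] = [+0.0000, +0.1035, +0.0262, +0.1008]
moduli |λ_i(T)| = 0.3221, 0.2128, 0.2128, 0.0000.
ρ = 0.3221; 0.3221 < 1, so it converges for any x₀.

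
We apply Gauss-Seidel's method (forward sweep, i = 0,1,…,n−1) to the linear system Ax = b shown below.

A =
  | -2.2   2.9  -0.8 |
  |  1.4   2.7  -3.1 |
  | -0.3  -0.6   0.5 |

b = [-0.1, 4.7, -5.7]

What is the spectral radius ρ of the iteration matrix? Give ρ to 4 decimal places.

Write A = D+L+U with D = diag(-2.2, 2.7, 0.5).
GS T = -(D+L)⁻¹U: row 0 first, T[0,2] = -(-0.8)/(-2.2) = -0.3636; later rows by forward substitution.
  T[0,:] = [+0.0000 +1.3182 -0.3636]
  T[1,:] = [+0.0000 -0.6835 +1.3367]
  T[2,:] = [+0.0000 -0.0293 +1.3859]
|eigenvalues of T|: 1.3668, 0.6644, 0.0000.
ρ = 1.3668; 1.3668 > 1, so it fails to converge.

1.3668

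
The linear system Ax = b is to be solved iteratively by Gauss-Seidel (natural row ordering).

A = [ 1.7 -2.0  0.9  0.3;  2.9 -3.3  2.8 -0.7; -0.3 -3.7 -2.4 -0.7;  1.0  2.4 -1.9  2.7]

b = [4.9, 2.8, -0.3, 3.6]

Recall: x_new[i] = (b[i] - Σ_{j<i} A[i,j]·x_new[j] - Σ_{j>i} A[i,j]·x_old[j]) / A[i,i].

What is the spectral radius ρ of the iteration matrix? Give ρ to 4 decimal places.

Let D = diag(1.7, -3.3, -2.4, 2.7); L, U the strict triangles.
Gauss-Seidel: T = -(D+L)⁻¹U, row 0 first, T[0,3] = -(0.3)/(1.7) = -0.1765; later rows by forward substitution.
  T[0,:] = [+0.0000, +1.1765, -0.5294, -0.1765]
  T[1,:] = [+0.0000, +1.0339, +0.3832, -0.3672]
  T[2,:] = [+0.0000, -1.7409, -0.5247, +0.2965]
  T[3,:] = [+0.0000, -2.5798, -0.5138, +0.6004]
moduli |λ_i(T)| = 1.4198, 0.2756, 0.2756, 0.0000.
ρ(T) = max|λ| = 1.4198; 1.4198 > 1: divergent.

1.4198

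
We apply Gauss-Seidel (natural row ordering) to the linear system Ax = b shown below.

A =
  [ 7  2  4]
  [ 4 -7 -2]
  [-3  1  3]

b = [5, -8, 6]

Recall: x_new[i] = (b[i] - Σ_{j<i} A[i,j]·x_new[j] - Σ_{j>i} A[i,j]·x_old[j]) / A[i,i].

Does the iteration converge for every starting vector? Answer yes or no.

Let D = diag(7, -7, 3); L, U the strict triangles.
GS T = -(D+L)⁻¹U: row 0 first, T[0,2] = -(4)/(7) = -0.5714; later rows by forward substitution.
  T[0,:] = [+0.0000 -0.2857 -0.5714]
  T[1,:] = [+0.0000 -0.1633 -0.6122]
  T[2,:] = [+0.0000 -0.2313 -0.3673]
|λ(T)| sorted: 0.6552, 0.1246, 0.0000.
ρ = 0.6552; 0.6552 < 1: convergent.

yes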